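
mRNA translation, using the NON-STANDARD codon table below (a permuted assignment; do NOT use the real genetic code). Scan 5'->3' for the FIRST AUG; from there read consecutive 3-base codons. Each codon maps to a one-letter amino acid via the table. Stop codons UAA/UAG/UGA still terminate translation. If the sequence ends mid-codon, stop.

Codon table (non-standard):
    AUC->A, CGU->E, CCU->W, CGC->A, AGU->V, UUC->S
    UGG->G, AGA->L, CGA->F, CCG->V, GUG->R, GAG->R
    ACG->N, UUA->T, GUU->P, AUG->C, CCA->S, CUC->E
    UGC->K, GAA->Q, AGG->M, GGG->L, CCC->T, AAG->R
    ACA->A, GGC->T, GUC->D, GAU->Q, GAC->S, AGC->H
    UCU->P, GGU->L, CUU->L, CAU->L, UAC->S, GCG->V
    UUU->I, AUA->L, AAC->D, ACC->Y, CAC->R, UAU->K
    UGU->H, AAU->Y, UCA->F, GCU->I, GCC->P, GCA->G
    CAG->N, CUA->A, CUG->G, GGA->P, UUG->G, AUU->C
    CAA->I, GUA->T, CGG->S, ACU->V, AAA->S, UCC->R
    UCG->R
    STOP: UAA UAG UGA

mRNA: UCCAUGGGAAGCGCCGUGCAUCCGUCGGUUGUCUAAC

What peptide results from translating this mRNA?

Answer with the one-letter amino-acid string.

start AUG at pos 3
pos 3: AUG -> C; peptide=C
pos 6: GGA -> P; peptide=CP
pos 9: AGC -> H; peptide=CPH
pos 12: GCC -> P; peptide=CPHP
pos 15: GUG -> R; peptide=CPHPR
pos 18: CAU -> L; peptide=CPHPRL
pos 21: CCG -> V; peptide=CPHPRLV
pos 24: UCG -> R; peptide=CPHPRLVR
pos 27: GUU -> P; peptide=CPHPRLVRP
pos 30: GUC -> D; peptide=CPHPRLVRPD
pos 33: UAA -> STOP

Answer: CPHPRLVRPD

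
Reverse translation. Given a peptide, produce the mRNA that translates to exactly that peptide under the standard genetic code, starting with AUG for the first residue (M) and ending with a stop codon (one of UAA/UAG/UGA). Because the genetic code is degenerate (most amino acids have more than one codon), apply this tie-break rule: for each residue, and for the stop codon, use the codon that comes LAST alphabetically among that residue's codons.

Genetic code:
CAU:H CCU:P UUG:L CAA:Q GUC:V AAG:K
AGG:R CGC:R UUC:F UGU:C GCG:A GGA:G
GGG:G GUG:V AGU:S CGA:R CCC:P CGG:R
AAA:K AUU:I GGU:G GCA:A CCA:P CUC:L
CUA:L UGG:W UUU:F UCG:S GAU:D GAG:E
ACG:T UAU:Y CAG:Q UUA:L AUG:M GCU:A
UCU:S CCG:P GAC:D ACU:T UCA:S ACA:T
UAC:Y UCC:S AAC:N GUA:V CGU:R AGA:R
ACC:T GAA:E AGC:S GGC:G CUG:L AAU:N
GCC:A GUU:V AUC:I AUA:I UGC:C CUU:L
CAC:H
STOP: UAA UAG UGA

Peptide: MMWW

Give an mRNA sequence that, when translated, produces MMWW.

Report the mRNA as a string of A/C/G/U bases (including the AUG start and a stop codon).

residue 1: M -> AUG (start codon)
residue 2: M -> AUG (only codon)
residue 3: W -> UGG (only codon)
residue 4: W -> UGG (only codon)
terminator: stop codons sorted = UAA,UAG,UGA -> pick last = UGA

Answer: mRNA: AUGAUGUGGUGGUGA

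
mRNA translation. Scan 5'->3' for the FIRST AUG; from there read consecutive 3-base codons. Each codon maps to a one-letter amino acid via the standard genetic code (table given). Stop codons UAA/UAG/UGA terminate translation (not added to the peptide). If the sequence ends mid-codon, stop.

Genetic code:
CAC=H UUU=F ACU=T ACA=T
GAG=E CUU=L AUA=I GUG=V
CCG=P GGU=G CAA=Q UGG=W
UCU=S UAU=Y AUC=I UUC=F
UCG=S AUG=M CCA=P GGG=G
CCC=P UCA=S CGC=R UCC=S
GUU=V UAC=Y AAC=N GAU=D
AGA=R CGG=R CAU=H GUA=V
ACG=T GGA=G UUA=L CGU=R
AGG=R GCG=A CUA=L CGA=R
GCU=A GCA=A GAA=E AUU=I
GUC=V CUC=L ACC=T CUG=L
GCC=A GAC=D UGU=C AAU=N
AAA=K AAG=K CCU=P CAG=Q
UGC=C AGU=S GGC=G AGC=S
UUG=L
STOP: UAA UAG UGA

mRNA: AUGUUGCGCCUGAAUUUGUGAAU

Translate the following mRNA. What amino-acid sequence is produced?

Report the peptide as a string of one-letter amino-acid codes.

start AUG at pos 0
pos 0: AUG -> M; peptide=M
pos 3: UUG -> L; peptide=ML
pos 6: CGC -> R; peptide=MLR
pos 9: CUG -> L; peptide=MLRL
pos 12: AAU -> N; peptide=MLRLN
pos 15: UUG -> L; peptide=MLRLNL
pos 18: UGA -> STOP

Answer: MLRLNL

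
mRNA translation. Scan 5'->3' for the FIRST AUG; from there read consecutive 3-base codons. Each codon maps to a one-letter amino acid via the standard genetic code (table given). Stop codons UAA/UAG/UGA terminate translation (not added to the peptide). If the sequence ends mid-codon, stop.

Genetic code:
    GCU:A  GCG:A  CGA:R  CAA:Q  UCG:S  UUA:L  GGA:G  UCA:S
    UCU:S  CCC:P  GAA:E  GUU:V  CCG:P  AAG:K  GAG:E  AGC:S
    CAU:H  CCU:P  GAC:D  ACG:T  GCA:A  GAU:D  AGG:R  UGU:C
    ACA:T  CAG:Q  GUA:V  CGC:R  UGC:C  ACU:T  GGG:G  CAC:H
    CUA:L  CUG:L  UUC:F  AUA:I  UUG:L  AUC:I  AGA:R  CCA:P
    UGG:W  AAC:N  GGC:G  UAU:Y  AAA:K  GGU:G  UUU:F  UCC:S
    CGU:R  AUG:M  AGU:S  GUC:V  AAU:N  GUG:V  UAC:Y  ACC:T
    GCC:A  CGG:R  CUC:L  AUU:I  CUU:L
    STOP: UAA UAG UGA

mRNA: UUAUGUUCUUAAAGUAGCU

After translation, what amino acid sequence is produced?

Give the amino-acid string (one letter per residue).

start AUG at pos 2
pos 2: AUG -> M; peptide=M
pos 5: UUC -> F; peptide=MF
pos 8: UUA -> L; peptide=MFL
pos 11: AAG -> K; peptide=MFLK
pos 14: UAG -> STOP

Answer: MFLK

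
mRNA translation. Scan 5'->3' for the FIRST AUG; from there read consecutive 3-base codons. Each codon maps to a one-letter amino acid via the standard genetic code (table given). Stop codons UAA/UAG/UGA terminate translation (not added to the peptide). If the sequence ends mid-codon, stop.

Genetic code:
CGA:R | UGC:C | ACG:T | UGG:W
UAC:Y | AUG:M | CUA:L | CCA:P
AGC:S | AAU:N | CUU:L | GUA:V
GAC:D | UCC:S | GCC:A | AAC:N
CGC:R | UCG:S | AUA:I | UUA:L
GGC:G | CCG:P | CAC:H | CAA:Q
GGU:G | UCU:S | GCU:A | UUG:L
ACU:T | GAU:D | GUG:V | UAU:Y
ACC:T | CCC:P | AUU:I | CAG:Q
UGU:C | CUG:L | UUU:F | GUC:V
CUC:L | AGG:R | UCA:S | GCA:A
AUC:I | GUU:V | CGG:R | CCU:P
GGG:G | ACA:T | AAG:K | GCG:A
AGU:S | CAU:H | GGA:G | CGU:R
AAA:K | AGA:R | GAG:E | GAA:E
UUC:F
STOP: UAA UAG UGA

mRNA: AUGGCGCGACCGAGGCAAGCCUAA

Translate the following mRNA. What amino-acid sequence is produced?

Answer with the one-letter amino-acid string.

start AUG at pos 0
pos 0: AUG -> M; peptide=M
pos 3: GCG -> A; peptide=MA
pos 6: CGA -> R; peptide=MAR
pos 9: CCG -> P; peptide=MARP
pos 12: AGG -> R; peptide=MARPR
pos 15: CAA -> Q; peptide=MARPRQ
pos 18: GCC -> A; peptide=MARPRQA
pos 21: UAA -> STOP

Answer: MARPRQA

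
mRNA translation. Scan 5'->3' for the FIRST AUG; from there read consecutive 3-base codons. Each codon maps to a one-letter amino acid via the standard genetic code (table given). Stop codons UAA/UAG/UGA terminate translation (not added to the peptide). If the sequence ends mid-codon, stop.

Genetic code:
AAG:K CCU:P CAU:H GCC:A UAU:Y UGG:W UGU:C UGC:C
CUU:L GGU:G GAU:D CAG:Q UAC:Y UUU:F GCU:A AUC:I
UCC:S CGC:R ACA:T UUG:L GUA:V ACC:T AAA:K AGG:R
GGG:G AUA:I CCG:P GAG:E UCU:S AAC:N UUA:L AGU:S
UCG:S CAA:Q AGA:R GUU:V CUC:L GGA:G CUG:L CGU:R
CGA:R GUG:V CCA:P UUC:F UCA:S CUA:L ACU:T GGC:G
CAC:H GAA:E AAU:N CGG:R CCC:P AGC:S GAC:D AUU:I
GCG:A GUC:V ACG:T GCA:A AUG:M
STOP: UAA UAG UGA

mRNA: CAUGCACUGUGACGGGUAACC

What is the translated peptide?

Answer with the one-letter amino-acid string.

start AUG at pos 1
pos 1: AUG -> M; peptide=M
pos 4: CAC -> H; peptide=MH
pos 7: UGU -> C; peptide=MHC
pos 10: GAC -> D; peptide=MHCD
pos 13: GGG -> G; peptide=MHCDG
pos 16: UAA -> STOP

Answer: MHCDG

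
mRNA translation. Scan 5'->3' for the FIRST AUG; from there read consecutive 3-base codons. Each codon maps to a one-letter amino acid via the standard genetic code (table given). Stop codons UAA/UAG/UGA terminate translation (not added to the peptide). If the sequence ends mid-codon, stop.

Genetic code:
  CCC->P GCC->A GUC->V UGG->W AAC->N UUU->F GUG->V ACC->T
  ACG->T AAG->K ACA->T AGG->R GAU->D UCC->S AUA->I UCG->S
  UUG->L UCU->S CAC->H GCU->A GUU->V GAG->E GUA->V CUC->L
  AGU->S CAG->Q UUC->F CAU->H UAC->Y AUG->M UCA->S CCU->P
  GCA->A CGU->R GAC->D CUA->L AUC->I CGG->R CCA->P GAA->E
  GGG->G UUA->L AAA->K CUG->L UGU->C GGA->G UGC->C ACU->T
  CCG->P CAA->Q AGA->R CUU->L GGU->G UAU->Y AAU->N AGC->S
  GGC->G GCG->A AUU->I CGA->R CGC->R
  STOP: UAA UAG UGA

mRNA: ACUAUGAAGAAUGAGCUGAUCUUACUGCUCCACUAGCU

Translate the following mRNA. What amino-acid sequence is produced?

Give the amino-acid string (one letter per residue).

start AUG at pos 3
pos 3: AUG -> M; peptide=M
pos 6: AAG -> K; peptide=MK
pos 9: AAU -> N; peptide=MKN
pos 12: GAG -> E; peptide=MKNE
pos 15: CUG -> L; peptide=MKNEL
pos 18: AUC -> I; peptide=MKNELI
pos 21: UUA -> L; peptide=MKNELIL
pos 24: CUG -> L; peptide=MKNELILL
pos 27: CUC -> L; peptide=MKNELILLL
pos 30: CAC -> H; peptide=MKNELILLLH
pos 33: UAG -> STOP

Answer: MKNELILLLH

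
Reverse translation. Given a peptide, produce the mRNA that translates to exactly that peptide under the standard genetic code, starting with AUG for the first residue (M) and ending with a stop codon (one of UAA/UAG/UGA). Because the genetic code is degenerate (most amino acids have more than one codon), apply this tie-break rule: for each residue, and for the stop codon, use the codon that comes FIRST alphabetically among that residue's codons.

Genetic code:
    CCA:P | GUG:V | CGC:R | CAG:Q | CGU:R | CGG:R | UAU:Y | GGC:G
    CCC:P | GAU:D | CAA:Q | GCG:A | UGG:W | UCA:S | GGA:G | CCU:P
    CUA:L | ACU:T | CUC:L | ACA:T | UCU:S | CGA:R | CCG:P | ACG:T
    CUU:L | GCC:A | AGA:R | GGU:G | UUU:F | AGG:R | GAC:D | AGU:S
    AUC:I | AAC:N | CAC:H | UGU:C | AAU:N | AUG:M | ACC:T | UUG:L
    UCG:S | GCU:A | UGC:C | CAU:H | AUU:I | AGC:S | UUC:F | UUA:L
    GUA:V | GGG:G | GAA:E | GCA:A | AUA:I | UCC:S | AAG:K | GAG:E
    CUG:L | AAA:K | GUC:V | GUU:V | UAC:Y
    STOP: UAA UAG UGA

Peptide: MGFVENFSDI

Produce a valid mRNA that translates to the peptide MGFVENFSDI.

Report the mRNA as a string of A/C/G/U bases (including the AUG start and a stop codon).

Answer: mRNA: AUGGGAUUCGUAGAAAACUUCAGCGACAUAUAA

Derivation:
residue 1: M -> AUG (start codon)
residue 2: G codons sorted = GGA,GGC,GGG,GGU -> pick first = GGA
residue 3: F codons sorted = UUC,UUU -> pick first = UUC
residue 4: V codons sorted = GUA,GUC,GUG,GUU -> pick first = GUA
residue 5: E codons sorted = GAA,GAG -> pick first = GAA
residue 6: N codons sorted = AAC,AAU -> pick first = AAC
residue 7: F codons sorted = UUC,UUU -> pick first = UUC
residue 8: S codons sorted = AGC,AGU,UCA,UCC,UCG,UCU -> pick first = AGC
residue 9: D codons sorted = GAC,GAU -> pick first = GAC
residue 10: I codons sorted = AUA,AUC,AUU -> pick first = AUA
terminator: stop codons sorted = UAA,UAG,UGA -> pick first = UAA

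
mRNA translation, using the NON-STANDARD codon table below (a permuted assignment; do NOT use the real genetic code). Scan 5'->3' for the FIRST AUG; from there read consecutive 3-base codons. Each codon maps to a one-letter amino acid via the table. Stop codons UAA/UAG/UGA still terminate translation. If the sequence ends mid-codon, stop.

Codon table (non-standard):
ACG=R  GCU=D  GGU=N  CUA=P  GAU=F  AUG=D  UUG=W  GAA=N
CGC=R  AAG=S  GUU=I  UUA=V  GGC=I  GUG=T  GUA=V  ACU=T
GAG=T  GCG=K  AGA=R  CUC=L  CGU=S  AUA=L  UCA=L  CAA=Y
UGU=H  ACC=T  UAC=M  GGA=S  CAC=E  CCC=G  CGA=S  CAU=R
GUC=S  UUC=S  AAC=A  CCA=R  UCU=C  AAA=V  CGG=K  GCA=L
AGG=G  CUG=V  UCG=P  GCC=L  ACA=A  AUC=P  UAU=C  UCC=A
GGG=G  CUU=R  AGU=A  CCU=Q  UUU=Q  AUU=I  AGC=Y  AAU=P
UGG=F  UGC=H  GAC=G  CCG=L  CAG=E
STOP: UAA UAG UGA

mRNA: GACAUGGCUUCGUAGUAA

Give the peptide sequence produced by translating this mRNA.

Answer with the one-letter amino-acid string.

start AUG at pos 3
pos 3: AUG -> D; peptide=D
pos 6: GCU -> D; peptide=DD
pos 9: UCG -> P; peptide=DDP
pos 12: UAG -> STOP

Answer: DDP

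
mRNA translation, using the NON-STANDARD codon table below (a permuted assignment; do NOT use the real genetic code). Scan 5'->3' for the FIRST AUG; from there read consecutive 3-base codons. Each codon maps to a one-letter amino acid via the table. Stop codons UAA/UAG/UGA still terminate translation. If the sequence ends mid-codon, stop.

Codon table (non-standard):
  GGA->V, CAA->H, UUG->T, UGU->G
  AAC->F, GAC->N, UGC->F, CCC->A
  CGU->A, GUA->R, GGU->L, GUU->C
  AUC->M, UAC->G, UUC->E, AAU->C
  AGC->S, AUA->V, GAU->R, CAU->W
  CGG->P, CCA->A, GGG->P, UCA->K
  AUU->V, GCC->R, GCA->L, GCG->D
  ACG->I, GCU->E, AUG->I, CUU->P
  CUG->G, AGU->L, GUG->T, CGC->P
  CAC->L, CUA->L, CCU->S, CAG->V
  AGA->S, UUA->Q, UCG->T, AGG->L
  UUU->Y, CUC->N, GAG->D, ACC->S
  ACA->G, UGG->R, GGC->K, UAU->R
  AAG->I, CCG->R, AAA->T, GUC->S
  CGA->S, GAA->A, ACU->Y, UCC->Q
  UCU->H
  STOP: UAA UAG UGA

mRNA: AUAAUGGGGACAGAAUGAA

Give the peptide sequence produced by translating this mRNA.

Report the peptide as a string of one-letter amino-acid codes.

Answer: IPGA

Derivation:
start AUG at pos 3
pos 3: AUG -> I; peptide=I
pos 6: GGG -> P; peptide=IP
pos 9: ACA -> G; peptide=IPG
pos 12: GAA -> A; peptide=IPGA
pos 15: UGA -> STOP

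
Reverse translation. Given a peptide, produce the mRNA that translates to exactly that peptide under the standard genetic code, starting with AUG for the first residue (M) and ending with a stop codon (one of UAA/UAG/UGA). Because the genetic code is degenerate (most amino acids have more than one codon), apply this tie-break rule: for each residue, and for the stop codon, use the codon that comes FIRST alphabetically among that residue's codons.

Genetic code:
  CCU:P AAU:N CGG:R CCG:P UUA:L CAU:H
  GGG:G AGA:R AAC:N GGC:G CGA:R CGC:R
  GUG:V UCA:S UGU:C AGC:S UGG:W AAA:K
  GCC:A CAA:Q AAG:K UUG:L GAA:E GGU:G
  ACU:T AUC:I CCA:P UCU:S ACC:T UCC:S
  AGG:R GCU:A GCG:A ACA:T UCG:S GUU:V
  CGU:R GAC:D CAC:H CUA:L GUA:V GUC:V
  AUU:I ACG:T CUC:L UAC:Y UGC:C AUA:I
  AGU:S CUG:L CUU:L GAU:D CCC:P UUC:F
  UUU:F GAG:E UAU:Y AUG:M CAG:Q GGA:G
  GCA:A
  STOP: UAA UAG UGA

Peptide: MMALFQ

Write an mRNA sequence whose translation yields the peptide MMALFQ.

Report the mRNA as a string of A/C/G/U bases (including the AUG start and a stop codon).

residue 1: M -> AUG (start codon)
residue 2: M -> AUG (only codon)
residue 3: A codons sorted = GCA,GCC,GCG,GCU -> pick first = GCA
residue 4: L codons sorted = CUA,CUC,CUG,CUU,UUA,UUG -> pick first = CUA
residue 5: F codons sorted = UUC,UUU -> pick first = UUC
residue 6: Q codons sorted = CAA,CAG -> pick first = CAA
terminator: stop codons sorted = UAA,UAG,UGA -> pick first = UAA

Answer: mRNA: AUGAUGGCACUAUUCCAAUAA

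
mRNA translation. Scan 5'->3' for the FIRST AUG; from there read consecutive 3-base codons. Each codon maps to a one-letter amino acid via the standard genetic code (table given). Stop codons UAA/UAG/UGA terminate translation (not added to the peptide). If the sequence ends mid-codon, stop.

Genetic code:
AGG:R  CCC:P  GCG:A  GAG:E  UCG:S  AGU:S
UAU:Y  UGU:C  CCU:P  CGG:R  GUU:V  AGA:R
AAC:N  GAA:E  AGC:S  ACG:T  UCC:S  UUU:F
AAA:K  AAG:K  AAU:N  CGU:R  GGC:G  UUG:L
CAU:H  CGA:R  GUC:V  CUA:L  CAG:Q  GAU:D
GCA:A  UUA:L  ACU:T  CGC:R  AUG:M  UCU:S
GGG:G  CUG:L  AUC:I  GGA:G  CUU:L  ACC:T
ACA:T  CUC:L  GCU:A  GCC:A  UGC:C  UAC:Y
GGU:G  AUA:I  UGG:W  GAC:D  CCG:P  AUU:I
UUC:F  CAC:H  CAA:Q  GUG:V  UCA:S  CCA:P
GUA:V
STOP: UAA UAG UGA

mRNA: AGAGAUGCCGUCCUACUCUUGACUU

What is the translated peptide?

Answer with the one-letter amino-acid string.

Answer: MPSYS

Derivation:
start AUG at pos 4
pos 4: AUG -> M; peptide=M
pos 7: CCG -> P; peptide=MP
pos 10: UCC -> S; peptide=MPS
pos 13: UAC -> Y; peptide=MPSY
pos 16: UCU -> S; peptide=MPSYS
pos 19: UGA -> STOP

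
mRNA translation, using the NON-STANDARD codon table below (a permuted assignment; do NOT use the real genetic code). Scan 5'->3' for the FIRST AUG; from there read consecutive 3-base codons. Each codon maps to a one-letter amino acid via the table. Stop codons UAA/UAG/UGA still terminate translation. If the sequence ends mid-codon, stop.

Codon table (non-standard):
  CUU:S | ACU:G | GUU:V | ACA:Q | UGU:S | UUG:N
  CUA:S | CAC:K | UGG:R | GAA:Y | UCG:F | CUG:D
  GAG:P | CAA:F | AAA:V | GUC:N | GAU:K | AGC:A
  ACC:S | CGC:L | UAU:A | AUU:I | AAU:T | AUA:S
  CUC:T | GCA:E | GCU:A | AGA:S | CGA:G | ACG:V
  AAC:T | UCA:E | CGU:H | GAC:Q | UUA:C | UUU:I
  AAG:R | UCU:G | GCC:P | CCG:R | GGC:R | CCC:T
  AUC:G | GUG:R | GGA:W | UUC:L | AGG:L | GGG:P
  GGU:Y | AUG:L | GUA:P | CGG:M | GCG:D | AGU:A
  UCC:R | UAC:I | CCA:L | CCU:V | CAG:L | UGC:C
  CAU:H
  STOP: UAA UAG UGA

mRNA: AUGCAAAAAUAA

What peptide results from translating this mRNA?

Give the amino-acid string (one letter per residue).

Answer: LFV

Derivation:
start AUG at pos 0
pos 0: AUG -> L; peptide=L
pos 3: CAA -> F; peptide=LF
pos 6: AAA -> V; peptide=LFV
pos 9: UAA -> STOP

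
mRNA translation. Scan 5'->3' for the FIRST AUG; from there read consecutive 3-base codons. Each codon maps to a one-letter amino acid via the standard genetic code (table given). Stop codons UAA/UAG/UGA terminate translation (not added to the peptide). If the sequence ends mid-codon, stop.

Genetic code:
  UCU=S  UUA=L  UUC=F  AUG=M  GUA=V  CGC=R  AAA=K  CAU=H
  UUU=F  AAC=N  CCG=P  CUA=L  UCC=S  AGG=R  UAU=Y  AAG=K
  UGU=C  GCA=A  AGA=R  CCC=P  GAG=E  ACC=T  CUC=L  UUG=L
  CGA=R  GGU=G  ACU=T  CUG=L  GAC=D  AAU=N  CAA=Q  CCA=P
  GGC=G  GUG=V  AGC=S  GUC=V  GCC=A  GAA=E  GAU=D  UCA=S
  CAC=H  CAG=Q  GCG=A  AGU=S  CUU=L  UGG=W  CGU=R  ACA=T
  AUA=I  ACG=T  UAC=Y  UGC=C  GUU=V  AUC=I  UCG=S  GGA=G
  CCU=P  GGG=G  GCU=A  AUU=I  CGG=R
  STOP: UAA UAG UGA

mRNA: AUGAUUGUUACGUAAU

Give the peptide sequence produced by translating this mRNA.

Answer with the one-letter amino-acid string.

Answer: MIVT

Derivation:
start AUG at pos 0
pos 0: AUG -> M; peptide=M
pos 3: AUU -> I; peptide=MI
pos 6: GUU -> V; peptide=MIV
pos 9: ACG -> T; peptide=MIVT
pos 12: UAA -> STOP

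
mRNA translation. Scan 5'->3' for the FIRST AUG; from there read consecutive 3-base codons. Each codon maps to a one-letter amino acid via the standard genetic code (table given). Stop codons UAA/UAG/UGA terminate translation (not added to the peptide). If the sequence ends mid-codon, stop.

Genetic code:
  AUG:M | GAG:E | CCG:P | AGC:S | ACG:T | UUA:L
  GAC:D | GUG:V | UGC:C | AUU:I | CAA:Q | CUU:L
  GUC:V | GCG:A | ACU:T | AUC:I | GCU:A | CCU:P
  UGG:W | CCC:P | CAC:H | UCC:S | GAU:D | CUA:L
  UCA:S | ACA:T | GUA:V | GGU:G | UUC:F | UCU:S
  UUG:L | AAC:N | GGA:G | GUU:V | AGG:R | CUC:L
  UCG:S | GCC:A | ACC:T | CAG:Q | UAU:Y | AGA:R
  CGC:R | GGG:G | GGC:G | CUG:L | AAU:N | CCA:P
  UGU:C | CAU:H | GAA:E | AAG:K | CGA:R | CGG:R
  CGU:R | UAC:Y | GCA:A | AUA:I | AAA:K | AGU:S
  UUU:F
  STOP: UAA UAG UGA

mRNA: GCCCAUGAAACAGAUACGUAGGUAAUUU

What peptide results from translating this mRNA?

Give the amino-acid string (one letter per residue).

Answer: MKQIRR

Derivation:
start AUG at pos 4
pos 4: AUG -> M; peptide=M
pos 7: AAA -> K; peptide=MK
pos 10: CAG -> Q; peptide=MKQ
pos 13: AUA -> I; peptide=MKQI
pos 16: CGU -> R; peptide=MKQIR
pos 19: AGG -> R; peptide=MKQIRR
pos 22: UAA -> STOP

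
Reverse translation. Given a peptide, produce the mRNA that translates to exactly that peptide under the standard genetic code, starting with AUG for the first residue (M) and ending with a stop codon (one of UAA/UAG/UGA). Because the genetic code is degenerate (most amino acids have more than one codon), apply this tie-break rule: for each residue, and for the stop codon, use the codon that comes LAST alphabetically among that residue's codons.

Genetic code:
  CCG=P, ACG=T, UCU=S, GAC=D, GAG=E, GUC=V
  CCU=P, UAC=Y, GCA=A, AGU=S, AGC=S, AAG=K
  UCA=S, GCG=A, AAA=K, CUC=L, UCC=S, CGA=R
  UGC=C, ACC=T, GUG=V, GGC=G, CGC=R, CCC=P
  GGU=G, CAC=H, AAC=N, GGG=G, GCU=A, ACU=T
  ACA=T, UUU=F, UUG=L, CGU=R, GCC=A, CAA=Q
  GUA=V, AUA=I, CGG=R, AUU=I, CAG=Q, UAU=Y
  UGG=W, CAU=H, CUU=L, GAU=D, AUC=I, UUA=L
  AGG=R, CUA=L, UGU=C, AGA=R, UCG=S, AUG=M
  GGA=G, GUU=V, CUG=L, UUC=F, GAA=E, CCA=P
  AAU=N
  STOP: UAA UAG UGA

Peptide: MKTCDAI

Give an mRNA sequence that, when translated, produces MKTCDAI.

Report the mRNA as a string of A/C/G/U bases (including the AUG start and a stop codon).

Answer: mRNA: AUGAAGACUUGUGAUGCUAUUUGA

Derivation:
residue 1: M -> AUG (start codon)
residue 2: K codons sorted = AAA,AAG -> pick last = AAG
residue 3: T codons sorted = ACA,ACC,ACG,ACU -> pick last = ACU
residue 4: C codons sorted = UGC,UGU -> pick last = UGU
residue 5: D codons sorted = GAC,GAU -> pick last = GAU
residue 6: A codons sorted = GCA,GCC,GCG,GCU -> pick last = GCU
residue 7: I codons sorted = AUA,AUC,AUU -> pick last = AUU
terminator: stop codons sorted = UAA,UAG,UGA -> pick last = UGA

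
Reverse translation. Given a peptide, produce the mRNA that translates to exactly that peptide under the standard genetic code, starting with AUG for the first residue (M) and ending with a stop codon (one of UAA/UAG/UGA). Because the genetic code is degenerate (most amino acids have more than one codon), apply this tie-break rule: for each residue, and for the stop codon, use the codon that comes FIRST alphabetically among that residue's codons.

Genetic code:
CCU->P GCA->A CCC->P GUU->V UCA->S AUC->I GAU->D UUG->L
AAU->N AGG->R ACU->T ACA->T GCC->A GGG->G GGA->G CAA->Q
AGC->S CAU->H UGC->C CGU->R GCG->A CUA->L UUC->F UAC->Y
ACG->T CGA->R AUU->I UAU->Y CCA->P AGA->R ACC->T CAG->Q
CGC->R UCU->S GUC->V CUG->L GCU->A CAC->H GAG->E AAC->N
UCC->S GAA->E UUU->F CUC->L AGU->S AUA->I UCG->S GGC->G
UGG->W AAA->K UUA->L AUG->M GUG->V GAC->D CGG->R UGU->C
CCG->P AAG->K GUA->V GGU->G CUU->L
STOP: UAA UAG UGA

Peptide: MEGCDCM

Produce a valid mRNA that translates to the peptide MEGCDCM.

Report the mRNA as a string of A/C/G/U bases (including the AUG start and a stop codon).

Answer: mRNA: AUGGAAGGAUGCGACUGCAUGUAA

Derivation:
residue 1: M -> AUG (start codon)
residue 2: E codons sorted = GAA,GAG -> pick first = GAA
residue 3: G codons sorted = GGA,GGC,GGG,GGU -> pick first = GGA
residue 4: C codons sorted = UGC,UGU -> pick first = UGC
residue 5: D codons sorted = GAC,GAU -> pick first = GAC
residue 6: C codons sorted = UGC,UGU -> pick first = UGC
residue 7: M -> AUG (only codon)
terminator: stop codons sorted = UAA,UAG,UGA -> pick first = UAA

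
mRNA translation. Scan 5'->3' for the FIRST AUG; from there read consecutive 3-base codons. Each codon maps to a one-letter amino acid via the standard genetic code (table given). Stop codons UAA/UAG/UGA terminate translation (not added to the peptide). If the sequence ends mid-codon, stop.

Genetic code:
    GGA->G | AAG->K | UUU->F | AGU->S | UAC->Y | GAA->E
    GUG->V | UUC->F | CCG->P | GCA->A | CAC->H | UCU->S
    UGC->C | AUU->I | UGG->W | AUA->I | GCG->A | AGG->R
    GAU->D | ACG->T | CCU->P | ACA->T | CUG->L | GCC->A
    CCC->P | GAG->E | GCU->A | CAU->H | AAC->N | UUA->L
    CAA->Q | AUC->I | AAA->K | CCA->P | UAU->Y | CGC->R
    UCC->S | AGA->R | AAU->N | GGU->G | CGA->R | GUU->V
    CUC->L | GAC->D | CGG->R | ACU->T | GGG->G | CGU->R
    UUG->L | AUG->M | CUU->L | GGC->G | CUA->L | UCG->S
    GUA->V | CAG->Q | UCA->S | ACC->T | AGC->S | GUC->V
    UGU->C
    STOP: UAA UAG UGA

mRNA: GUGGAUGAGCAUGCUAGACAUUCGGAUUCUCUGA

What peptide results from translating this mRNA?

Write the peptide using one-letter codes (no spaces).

Answer: MSMLDIRIL

Derivation:
start AUG at pos 4
pos 4: AUG -> M; peptide=M
pos 7: AGC -> S; peptide=MS
pos 10: AUG -> M; peptide=MSM
pos 13: CUA -> L; peptide=MSML
pos 16: GAC -> D; peptide=MSMLD
pos 19: AUU -> I; peptide=MSMLDI
pos 22: CGG -> R; peptide=MSMLDIR
pos 25: AUU -> I; peptide=MSMLDIRI
pos 28: CUC -> L; peptide=MSMLDIRIL
pos 31: UGA -> STOP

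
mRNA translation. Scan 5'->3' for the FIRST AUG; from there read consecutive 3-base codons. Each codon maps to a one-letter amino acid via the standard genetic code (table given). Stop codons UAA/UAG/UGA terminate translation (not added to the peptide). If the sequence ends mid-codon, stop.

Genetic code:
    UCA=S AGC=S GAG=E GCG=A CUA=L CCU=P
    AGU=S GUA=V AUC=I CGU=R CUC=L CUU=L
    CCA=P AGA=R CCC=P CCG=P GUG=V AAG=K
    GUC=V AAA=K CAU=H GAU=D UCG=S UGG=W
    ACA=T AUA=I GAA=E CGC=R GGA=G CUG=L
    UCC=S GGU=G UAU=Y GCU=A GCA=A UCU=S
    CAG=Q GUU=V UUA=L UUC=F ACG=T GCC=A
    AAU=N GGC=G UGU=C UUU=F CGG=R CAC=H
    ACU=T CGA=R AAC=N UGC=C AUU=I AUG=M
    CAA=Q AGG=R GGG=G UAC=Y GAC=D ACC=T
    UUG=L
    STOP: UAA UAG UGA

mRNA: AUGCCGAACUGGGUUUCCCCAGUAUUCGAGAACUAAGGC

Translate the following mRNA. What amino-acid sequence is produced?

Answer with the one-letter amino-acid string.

Answer: MPNWVSPVFEN

Derivation:
start AUG at pos 0
pos 0: AUG -> M; peptide=M
pos 3: CCG -> P; peptide=MP
pos 6: AAC -> N; peptide=MPN
pos 9: UGG -> W; peptide=MPNW
pos 12: GUU -> V; peptide=MPNWV
pos 15: UCC -> S; peptide=MPNWVS
pos 18: CCA -> P; peptide=MPNWVSP
pos 21: GUA -> V; peptide=MPNWVSPV
pos 24: UUC -> F; peptide=MPNWVSPVF
pos 27: GAG -> E; peptide=MPNWVSPVFE
pos 30: AAC -> N; peptide=MPNWVSPVFEN
pos 33: UAA -> STOP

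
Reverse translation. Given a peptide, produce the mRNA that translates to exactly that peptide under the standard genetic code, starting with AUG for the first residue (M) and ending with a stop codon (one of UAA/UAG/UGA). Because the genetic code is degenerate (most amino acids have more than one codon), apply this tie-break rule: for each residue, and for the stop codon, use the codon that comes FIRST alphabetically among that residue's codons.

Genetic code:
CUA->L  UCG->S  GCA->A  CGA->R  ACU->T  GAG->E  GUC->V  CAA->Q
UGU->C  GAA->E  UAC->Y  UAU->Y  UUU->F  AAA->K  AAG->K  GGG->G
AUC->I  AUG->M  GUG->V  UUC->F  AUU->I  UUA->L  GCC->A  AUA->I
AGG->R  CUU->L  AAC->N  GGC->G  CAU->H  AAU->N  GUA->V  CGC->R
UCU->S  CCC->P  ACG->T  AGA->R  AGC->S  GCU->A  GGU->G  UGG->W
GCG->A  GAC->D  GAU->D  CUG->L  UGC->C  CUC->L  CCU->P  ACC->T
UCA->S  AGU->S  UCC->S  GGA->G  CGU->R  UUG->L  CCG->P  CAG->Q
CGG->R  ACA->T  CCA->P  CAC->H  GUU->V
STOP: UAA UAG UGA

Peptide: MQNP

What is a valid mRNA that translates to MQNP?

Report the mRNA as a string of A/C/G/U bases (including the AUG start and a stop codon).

Answer: mRNA: AUGCAAAACCCAUAA

Derivation:
residue 1: M -> AUG (start codon)
residue 2: Q codons sorted = CAA,CAG -> pick first = CAA
residue 3: N codons sorted = AAC,AAU -> pick first = AAC
residue 4: P codons sorted = CCA,CCC,CCG,CCU -> pick first = CCA
terminator: stop codons sorted = UAA,UAG,UGA -> pick first = UAA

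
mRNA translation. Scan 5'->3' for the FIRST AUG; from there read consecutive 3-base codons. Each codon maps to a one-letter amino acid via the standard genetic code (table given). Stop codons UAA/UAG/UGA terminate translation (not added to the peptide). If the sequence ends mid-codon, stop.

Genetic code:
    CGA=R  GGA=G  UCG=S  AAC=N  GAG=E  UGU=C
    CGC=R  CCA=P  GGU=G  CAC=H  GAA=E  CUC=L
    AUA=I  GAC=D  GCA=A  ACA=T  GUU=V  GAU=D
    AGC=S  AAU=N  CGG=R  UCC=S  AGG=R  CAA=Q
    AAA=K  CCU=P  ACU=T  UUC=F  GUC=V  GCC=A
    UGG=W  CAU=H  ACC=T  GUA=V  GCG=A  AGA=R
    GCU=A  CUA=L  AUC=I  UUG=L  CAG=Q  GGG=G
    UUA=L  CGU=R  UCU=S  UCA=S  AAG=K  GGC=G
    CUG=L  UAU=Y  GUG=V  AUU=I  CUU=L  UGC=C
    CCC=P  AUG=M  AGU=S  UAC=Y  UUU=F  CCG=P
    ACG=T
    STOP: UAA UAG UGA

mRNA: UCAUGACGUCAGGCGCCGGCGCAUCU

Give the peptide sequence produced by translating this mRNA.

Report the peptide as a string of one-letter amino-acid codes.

Answer: MTSGAGAS

Derivation:
start AUG at pos 2
pos 2: AUG -> M; peptide=M
pos 5: ACG -> T; peptide=MT
pos 8: UCA -> S; peptide=MTS
pos 11: GGC -> G; peptide=MTSG
pos 14: GCC -> A; peptide=MTSGA
pos 17: GGC -> G; peptide=MTSGAG
pos 20: GCA -> A; peptide=MTSGAGA
pos 23: UCU -> S; peptide=MTSGAGAS
pos 26: only 0 nt remain (<3), stop (end of mRNA)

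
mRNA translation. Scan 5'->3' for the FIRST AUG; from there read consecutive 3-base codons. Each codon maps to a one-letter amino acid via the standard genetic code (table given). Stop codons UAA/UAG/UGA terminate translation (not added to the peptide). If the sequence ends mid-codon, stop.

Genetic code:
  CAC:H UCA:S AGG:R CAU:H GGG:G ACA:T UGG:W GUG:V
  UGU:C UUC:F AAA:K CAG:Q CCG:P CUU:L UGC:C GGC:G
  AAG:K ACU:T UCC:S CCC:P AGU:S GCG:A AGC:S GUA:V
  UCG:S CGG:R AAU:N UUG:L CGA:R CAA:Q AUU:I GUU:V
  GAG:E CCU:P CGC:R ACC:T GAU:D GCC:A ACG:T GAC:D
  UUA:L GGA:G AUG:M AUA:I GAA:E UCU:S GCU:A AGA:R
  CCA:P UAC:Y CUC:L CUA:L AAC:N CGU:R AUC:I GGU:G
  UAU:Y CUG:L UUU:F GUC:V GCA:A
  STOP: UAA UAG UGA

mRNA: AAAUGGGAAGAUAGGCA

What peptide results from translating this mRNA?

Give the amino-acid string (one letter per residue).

Answer: MGR

Derivation:
start AUG at pos 2
pos 2: AUG -> M; peptide=M
pos 5: GGA -> G; peptide=MG
pos 8: AGA -> R; peptide=MGR
pos 11: UAG -> STOP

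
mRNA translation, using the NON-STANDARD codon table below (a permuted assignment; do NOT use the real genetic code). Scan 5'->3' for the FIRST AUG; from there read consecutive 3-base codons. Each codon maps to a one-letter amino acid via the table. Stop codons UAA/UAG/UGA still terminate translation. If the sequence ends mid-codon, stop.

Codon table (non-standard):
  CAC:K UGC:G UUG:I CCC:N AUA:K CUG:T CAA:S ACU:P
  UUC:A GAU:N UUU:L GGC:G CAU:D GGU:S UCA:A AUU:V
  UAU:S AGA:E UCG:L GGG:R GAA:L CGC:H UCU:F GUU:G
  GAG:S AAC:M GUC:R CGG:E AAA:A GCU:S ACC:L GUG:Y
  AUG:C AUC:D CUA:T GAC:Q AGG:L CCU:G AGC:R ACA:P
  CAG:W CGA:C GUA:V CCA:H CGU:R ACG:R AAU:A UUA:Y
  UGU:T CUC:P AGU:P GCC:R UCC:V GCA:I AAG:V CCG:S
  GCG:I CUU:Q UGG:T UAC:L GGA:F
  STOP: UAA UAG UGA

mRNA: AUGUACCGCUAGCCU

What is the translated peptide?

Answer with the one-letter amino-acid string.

start AUG at pos 0
pos 0: AUG -> C; peptide=C
pos 3: UAC -> L; peptide=CL
pos 6: CGC -> H; peptide=CLH
pos 9: UAG -> STOP

Answer: CLH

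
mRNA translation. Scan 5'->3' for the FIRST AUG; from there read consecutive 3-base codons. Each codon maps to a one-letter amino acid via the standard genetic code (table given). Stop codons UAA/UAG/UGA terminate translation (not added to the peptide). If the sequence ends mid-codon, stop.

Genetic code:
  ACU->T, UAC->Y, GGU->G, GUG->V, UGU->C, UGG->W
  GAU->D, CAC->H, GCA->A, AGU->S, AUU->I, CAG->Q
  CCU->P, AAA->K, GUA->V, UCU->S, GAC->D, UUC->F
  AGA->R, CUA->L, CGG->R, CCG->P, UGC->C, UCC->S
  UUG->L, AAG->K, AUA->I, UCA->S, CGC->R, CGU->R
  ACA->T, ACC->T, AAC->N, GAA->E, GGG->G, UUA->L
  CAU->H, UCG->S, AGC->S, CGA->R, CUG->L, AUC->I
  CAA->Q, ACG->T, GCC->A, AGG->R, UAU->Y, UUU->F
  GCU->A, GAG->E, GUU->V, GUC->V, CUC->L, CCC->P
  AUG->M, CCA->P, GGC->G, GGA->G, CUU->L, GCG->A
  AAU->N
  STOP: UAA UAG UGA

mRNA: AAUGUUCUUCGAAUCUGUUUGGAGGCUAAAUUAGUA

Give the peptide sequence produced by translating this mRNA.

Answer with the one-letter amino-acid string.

Answer: MFFESVWRLN

Derivation:
start AUG at pos 1
pos 1: AUG -> M; peptide=M
pos 4: UUC -> F; peptide=MF
pos 7: UUC -> F; peptide=MFF
pos 10: GAA -> E; peptide=MFFE
pos 13: UCU -> S; peptide=MFFES
pos 16: GUU -> V; peptide=MFFESV
pos 19: UGG -> W; peptide=MFFESVW
pos 22: AGG -> R; peptide=MFFESVWR
pos 25: CUA -> L; peptide=MFFESVWRL
pos 28: AAU -> N; peptide=MFFESVWRLN
pos 31: UAG -> STOP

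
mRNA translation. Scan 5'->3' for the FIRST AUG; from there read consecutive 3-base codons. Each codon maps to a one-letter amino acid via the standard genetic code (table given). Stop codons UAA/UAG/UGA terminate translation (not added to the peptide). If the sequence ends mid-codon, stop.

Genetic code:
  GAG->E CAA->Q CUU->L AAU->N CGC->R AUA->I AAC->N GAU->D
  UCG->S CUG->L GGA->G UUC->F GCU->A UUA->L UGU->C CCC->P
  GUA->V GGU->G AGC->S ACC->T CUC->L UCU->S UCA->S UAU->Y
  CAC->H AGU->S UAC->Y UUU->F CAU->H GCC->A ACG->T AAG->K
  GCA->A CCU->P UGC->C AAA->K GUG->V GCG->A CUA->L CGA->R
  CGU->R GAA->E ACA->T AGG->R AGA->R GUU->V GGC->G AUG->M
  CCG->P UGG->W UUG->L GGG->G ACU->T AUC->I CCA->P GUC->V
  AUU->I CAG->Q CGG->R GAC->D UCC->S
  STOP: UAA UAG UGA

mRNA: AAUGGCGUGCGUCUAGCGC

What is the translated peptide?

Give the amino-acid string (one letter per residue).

Answer: MACV

Derivation:
start AUG at pos 1
pos 1: AUG -> M; peptide=M
pos 4: GCG -> A; peptide=MA
pos 7: UGC -> C; peptide=MAC
pos 10: GUC -> V; peptide=MACV
pos 13: UAG -> STOP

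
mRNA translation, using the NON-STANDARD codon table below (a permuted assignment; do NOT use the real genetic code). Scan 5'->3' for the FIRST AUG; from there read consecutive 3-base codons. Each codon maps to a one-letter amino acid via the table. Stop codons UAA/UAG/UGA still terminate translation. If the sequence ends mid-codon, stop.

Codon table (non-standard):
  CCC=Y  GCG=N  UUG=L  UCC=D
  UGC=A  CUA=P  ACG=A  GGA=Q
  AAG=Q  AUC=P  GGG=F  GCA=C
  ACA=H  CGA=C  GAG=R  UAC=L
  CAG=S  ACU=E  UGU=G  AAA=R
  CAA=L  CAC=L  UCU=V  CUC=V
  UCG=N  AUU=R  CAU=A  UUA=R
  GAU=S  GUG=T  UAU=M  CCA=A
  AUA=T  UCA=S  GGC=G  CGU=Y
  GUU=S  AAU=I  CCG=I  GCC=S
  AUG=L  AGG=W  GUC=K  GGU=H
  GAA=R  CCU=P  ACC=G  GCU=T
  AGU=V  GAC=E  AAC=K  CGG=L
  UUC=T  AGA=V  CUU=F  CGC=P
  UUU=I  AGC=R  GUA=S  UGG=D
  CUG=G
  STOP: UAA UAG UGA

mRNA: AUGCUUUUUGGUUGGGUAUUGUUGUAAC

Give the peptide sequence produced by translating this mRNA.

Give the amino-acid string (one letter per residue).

Answer: LFIHDSLL

Derivation:
start AUG at pos 0
pos 0: AUG -> L; peptide=L
pos 3: CUU -> F; peptide=LF
pos 6: UUU -> I; peptide=LFI
pos 9: GGU -> H; peptide=LFIH
pos 12: UGG -> D; peptide=LFIHD
pos 15: GUA -> S; peptide=LFIHDS
pos 18: UUG -> L; peptide=LFIHDSL
pos 21: UUG -> L; peptide=LFIHDSLL
pos 24: UAA -> STOP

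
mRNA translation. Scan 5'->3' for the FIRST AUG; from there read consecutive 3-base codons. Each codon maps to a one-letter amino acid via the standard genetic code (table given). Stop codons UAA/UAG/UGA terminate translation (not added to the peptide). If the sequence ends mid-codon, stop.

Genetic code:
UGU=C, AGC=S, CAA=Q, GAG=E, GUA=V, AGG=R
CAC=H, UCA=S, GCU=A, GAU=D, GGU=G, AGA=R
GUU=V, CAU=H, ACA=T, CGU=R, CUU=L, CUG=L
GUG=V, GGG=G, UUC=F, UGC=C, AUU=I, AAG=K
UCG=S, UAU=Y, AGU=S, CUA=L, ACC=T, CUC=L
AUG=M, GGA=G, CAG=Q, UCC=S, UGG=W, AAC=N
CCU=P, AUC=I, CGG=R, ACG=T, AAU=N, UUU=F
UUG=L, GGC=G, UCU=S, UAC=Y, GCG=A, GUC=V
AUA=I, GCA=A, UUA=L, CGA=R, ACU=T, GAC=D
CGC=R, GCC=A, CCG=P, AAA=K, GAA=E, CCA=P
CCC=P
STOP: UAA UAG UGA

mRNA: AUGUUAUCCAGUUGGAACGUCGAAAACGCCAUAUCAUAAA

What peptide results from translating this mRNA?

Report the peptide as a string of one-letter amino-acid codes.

Answer: MLSSWNVENAIS

Derivation:
start AUG at pos 0
pos 0: AUG -> M; peptide=M
pos 3: UUA -> L; peptide=ML
pos 6: UCC -> S; peptide=MLS
pos 9: AGU -> S; peptide=MLSS
pos 12: UGG -> W; peptide=MLSSW
pos 15: AAC -> N; peptide=MLSSWN
pos 18: GUC -> V; peptide=MLSSWNV
pos 21: GAA -> E; peptide=MLSSWNVE
pos 24: AAC -> N; peptide=MLSSWNVEN
pos 27: GCC -> A; peptide=MLSSWNVENA
pos 30: AUA -> I; peptide=MLSSWNVENAI
pos 33: UCA -> S; peptide=MLSSWNVENAIS
pos 36: UAA -> STOP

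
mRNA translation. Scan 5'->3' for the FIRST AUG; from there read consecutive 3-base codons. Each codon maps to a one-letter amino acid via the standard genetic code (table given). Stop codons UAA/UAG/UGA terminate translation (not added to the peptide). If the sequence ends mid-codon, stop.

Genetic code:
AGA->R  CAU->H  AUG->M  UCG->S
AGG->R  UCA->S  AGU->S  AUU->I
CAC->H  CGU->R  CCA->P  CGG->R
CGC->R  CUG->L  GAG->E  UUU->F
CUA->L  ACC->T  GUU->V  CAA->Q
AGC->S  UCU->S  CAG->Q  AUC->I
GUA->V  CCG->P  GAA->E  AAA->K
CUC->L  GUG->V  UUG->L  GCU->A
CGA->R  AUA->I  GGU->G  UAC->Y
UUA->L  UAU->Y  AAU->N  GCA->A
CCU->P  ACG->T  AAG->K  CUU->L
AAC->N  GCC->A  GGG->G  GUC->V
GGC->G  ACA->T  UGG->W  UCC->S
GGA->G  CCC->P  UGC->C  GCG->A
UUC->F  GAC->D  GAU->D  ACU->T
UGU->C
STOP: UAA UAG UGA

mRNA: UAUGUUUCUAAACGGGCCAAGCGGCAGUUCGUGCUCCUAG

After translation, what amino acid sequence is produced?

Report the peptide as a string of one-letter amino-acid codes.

start AUG at pos 1
pos 1: AUG -> M; peptide=M
pos 4: UUU -> F; peptide=MF
pos 7: CUA -> L; peptide=MFL
pos 10: AAC -> N; peptide=MFLN
pos 13: GGG -> G; peptide=MFLNG
pos 16: CCA -> P; peptide=MFLNGP
pos 19: AGC -> S; peptide=MFLNGPS
pos 22: GGC -> G; peptide=MFLNGPSG
pos 25: AGU -> S; peptide=MFLNGPSGS
pos 28: UCG -> S; peptide=MFLNGPSGSS
pos 31: UGC -> C; peptide=MFLNGPSGSSC
pos 34: UCC -> S; peptide=MFLNGPSGSSCS
pos 37: UAG -> STOP

Answer: MFLNGPSGSSCS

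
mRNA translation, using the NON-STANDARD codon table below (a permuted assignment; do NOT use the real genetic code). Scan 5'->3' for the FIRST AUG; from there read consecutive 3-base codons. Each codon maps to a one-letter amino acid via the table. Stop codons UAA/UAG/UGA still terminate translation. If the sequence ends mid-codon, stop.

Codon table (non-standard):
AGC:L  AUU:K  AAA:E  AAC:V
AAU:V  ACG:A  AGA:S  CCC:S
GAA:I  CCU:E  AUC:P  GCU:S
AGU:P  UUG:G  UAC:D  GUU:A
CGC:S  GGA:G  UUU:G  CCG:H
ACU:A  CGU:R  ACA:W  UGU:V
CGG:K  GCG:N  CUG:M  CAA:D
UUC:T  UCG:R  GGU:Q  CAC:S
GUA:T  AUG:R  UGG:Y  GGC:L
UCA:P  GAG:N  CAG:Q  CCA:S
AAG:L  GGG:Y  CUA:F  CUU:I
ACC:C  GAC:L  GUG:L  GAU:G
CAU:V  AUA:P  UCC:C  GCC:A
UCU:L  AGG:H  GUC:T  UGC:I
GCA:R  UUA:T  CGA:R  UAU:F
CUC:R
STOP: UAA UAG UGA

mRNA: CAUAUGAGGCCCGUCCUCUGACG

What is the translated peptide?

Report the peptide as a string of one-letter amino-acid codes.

start AUG at pos 3
pos 3: AUG -> R; peptide=R
pos 6: AGG -> H; peptide=RH
pos 9: CCC -> S; peptide=RHS
pos 12: GUC -> T; peptide=RHST
pos 15: CUC -> R; peptide=RHSTR
pos 18: UGA -> STOP

Answer: RHSTR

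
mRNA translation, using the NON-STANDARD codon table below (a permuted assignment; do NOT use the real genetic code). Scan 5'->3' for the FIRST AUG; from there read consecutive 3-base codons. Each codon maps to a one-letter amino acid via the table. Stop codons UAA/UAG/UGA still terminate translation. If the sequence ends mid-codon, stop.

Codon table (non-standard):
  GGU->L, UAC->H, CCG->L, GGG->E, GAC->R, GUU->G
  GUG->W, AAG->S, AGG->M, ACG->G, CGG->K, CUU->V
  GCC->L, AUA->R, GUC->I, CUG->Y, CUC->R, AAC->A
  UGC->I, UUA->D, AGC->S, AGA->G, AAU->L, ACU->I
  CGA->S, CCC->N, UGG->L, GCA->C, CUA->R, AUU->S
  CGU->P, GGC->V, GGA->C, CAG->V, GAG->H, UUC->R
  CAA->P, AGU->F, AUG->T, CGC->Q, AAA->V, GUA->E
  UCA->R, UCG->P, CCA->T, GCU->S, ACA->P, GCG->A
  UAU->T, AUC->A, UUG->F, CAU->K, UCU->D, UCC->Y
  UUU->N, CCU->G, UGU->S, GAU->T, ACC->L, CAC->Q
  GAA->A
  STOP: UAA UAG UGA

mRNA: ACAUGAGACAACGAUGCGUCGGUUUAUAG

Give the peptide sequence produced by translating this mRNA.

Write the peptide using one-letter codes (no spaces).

Answer: TGPSIILD

Derivation:
start AUG at pos 2
pos 2: AUG -> T; peptide=T
pos 5: AGA -> G; peptide=TG
pos 8: CAA -> P; peptide=TGP
pos 11: CGA -> S; peptide=TGPS
pos 14: UGC -> I; peptide=TGPSI
pos 17: GUC -> I; peptide=TGPSII
pos 20: GGU -> L; peptide=TGPSIIL
pos 23: UUA -> D; peptide=TGPSIILD
pos 26: UAG -> STOP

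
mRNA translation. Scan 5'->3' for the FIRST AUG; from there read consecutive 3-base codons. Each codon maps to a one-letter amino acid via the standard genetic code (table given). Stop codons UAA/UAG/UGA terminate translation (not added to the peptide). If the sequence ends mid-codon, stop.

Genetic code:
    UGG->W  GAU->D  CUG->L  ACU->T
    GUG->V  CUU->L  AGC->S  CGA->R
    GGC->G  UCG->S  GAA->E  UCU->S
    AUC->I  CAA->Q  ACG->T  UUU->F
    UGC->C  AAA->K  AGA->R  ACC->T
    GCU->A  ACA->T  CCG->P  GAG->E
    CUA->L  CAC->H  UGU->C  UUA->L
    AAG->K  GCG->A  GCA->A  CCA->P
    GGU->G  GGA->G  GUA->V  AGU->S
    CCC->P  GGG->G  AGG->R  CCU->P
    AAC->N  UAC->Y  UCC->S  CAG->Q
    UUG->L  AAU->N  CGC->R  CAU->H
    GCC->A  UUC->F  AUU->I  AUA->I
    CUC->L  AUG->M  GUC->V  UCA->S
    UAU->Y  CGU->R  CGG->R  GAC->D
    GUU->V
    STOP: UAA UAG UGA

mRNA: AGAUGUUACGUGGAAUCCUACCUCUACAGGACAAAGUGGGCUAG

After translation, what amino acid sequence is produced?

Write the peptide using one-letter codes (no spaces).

start AUG at pos 2
pos 2: AUG -> M; peptide=M
pos 5: UUA -> L; peptide=ML
pos 8: CGU -> R; peptide=MLR
pos 11: GGA -> G; peptide=MLRG
pos 14: AUC -> I; peptide=MLRGI
pos 17: CUA -> L; peptide=MLRGIL
pos 20: CCU -> P; peptide=MLRGILP
pos 23: CUA -> L; peptide=MLRGILPL
pos 26: CAG -> Q; peptide=MLRGILPLQ
pos 29: GAC -> D; peptide=MLRGILPLQD
pos 32: AAA -> K; peptide=MLRGILPLQDK
pos 35: GUG -> V; peptide=MLRGILPLQDKV
pos 38: GGC -> G; peptide=MLRGILPLQDKVG
pos 41: UAG -> STOP

Answer: MLRGILPLQDKVG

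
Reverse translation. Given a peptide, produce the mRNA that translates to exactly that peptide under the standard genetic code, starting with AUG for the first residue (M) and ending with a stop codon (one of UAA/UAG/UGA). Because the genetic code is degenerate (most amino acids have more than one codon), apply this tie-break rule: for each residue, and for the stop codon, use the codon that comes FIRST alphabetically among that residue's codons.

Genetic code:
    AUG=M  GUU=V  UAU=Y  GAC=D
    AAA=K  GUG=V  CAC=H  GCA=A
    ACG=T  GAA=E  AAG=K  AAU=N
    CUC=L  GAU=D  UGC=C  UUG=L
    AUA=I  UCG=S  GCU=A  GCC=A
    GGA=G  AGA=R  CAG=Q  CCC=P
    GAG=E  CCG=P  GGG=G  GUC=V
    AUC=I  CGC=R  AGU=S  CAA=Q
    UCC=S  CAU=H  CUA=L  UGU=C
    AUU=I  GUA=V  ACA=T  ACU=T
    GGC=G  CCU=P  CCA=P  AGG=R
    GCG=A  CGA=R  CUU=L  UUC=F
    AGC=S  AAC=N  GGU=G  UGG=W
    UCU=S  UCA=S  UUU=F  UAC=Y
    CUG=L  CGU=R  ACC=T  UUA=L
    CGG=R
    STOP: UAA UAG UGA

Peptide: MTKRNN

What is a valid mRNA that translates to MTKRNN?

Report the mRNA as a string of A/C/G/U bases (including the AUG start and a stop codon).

Answer: mRNA: AUGACAAAAAGAAACAACUAA

Derivation:
residue 1: M -> AUG (start codon)
residue 2: T codons sorted = ACA,ACC,ACG,ACU -> pick first = ACA
residue 3: K codons sorted = AAA,AAG -> pick first = AAA
residue 4: R codons sorted = AGA,AGG,CGA,CGC,CGG,CGU -> pick first = AGA
residue 5: N codons sorted = AAC,AAU -> pick first = AAC
residue 6: N codons sorted = AAC,AAU -> pick first = AAC
terminator: stop codons sorted = UAA,UAG,UGA -> pick first = UAA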